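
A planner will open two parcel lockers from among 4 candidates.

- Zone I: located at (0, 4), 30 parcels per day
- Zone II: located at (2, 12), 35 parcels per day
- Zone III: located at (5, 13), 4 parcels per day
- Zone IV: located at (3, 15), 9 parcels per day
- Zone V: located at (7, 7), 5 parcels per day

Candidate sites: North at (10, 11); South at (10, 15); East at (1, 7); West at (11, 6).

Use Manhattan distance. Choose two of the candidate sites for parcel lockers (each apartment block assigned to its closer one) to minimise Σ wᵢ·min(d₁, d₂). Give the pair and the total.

Evaluate every pair (each demand assigned to the nearer of the two):
  {South, East}: total = 451
  {North, East}: total = 478
  {East, West}: total = 485
  {North, West}: total = 857
  {South, West}: total = 891
  {North, South}: total = 951
Best pair: {South, East} with total 451.

{South, East}, total 451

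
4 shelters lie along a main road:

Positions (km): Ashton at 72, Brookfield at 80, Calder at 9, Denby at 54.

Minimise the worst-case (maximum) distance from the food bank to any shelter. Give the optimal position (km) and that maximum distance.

The 1-center on a line is the midpoint of the two extreme points: leftmost at 9, rightmost at 80.
Optimal location = (9 + 80)/2 = 44.5; maximum distance = (80 − 9)/2 = 35.5.

location 44.5, max distance 35.5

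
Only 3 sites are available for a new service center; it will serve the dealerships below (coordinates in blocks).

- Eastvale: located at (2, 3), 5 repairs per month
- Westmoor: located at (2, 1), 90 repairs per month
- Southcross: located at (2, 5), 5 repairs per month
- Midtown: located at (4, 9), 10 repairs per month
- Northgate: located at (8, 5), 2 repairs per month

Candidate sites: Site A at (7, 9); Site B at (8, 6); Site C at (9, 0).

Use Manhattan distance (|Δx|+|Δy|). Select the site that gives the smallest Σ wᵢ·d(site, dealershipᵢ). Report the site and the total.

Total weighted distance at each candidate:
  Site A (7, 9): total = 1310
  Site B (8, 6): total = 1142
  Site C (9, 0): total = 982
Minimum is at Site C with total 982 blocks.

Site C, total 982 blocks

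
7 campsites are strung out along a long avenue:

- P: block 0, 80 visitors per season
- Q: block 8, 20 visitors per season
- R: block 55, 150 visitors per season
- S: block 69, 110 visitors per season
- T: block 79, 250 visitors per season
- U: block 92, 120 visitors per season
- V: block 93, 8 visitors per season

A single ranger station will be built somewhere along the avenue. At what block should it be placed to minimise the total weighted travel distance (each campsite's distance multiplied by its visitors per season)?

For a sum of weighted absolute distances on a line, the optimum is the weighted median (not the mean). Total weight W = 738; half-weight = 369.
Sort by position and accumulate weight:
  block 0 (P, w=80) → cum 80
  block 8 (Q, w=20) → cum 100
  block 55 (R, w=150) → cum 250
  block 69 (S, w=110) → cum 360
  block 79 (T, w=250) → cum 610  ≥ 369 → median here
  block 92 (U, w=120) → cum 730
  block 93 (V, w=8) → cum 738
Optimal location: block 79.

x = 79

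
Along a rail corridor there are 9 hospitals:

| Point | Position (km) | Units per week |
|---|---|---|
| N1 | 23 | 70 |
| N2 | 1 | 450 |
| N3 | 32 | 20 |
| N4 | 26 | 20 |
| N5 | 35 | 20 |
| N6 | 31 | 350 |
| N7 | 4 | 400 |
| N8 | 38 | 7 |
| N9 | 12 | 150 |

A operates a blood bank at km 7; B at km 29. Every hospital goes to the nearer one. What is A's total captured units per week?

The indifferent point is the midpoint (7+29)/2 = 18; hospitals left of it (closer to A at 7) go to A, those right go to B.
  N2 at 1 (w=450) → A
  N7 at 4 (w=400) → A
  N9 at 12 (w=150) → A
  N1 at 23 (w=70) → B
  N4 at 26 (w=20) → B
  N6 at 31 (w=350) → B
  N3 at 32 (w=20) → B
  N5 at 35 (w=20) → B
  N8 at 38 (w=7) → B
A captures 1000; B captures 487.

1000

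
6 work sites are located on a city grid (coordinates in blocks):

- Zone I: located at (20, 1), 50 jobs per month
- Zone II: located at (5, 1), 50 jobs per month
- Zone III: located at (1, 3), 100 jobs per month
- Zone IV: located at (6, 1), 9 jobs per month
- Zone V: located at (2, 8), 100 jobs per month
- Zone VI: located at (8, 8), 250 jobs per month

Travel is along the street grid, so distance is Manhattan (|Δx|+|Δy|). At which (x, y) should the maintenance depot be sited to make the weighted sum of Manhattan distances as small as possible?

(8, 8)

Manhattan distance separates: Σwᵢ(|x−xᵢ|+|y−yᵢ|) = Σwᵢ|x−xᵢ| + Σwᵢ|y−yᵢ|, so x and y are optimised independently as 1-D weighted medians.
Total weight W = 559; half = 279.5.
x-coordinate, sorted with cumulative weight:
  x=1 (Zone III, w=100) cum 100
  x=2 (Zone V, w=100) cum 200
  x=5 (Zone II, w=50) cum 250
  x=6 (Zone IV, w=9) cum 259
  x=8 (Zone VI, w=250) cum 509  ← median
  x=20 (Zone I, w=50) cum 559
⇒ x* = 8
y-coordinate, sorted with cumulative weight:
  y=1 (Zone I, w=50) cum 50
  y=1 (Zone II, w=50) cum 100
  y=1 (Zone IV, w=9) cum 109
  y=3 (Zone III, w=100) cum 209
  y=8 (Zone V, w=100) cum 309  ← median
  y=8 (Zone VI, w=250) cum 559
⇒ y* = 8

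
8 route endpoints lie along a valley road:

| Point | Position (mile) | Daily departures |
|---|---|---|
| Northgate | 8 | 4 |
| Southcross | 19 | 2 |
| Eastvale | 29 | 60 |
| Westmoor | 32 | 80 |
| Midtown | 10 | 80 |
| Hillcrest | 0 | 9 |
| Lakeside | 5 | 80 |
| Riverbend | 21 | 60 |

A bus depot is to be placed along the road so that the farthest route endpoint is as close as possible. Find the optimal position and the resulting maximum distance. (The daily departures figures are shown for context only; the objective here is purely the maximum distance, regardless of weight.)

The 1-center on a line is the midpoint of the two extreme points: leftmost at 0, rightmost at 32.
Optimal location = (0 + 32)/2 = 16; maximum distance = (32 − 0)/2 = 16.

location 16, max distance 16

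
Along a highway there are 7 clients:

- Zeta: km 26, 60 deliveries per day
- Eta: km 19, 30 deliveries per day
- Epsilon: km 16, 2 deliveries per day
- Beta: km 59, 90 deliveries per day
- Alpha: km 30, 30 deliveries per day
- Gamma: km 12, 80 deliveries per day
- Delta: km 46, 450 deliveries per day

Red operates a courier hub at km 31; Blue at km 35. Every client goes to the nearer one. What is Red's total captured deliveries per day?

202

The indifferent point is the midpoint (31+35)/2 = 33; clients left of it (closer to Red at 31) go to Red, those right go to Blue.
  Gamma at 12 (w=80) → Red
  Epsilon at 16 (w=2) → Red
  Eta at 19 (w=30) → Red
  Zeta at 26 (w=60) → Red
  Alpha at 30 (w=30) → Red
  Delta at 46 (w=450) → Blue
  Beta at 59 (w=90) → Blue
Red captures 202; Blue captures 540.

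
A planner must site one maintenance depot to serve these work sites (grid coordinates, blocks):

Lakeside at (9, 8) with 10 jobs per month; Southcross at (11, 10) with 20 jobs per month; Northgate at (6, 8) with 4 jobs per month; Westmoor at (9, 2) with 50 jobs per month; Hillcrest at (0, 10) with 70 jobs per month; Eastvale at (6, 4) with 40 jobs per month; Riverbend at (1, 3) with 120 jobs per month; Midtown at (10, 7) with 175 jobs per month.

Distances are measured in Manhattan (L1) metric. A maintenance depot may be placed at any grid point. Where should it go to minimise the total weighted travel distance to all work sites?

Manhattan distance separates: Σwᵢ(|x−xᵢ|+|y−yᵢ|) = Σwᵢ|x−xᵢ| + Σwᵢ|y−yᵢ|, so x and y are optimised independently as 1-D weighted medians.
Total weight W = 489; half = 244.5.
x-coordinate, sorted with cumulative weight:
  x=0 (Hillcrest, w=70) cum 70
  x=1 (Riverbend, w=120) cum 190
  x=6 (Northgate, w=4) cum 194
  x=6 (Eastvale, w=40) cum 234
  x=9 (Lakeside, w=10) cum 244
  x=9 (Westmoor, w=50) cum 294  ← median
  x=10 (Midtown, w=175) cum 469
  x=11 (Southcross, w=20) cum 489
⇒ x* = 9
y-coordinate, sorted with cumulative weight:
  y=2 (Westmoor, w=50) cum 50
  y=3 (Riverbend, w=120) cum 170
  y=4 (Eastvale, w=40) cum 210
  y=7 (Midtown, w=175) cum 385  ← median
  y=8 (Lakeside, w=10) cum 395
  y=8 (Northgate, w=4) cum 399
  y=10 (Southcross, w=20) cum 419
  y=10 (Hillcrest, w=70) cum 489
⇒ y* = 7

(9, 7)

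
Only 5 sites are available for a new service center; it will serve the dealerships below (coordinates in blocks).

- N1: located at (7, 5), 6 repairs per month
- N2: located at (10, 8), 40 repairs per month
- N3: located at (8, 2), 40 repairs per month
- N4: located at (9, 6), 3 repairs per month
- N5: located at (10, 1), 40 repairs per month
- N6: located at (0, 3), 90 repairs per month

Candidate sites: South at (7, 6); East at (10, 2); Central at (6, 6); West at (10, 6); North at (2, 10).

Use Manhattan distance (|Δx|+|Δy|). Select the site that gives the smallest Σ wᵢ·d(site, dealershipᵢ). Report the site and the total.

East, total 1401 blocks

Total weighted distance at each candidate:
  South (7, 6): total = 1632
  East (10, 2): total = 1401
  Central (6, 6): total = 1671
  West (10, 6): total = 1717
  North (2, 10): total = 2543
Minimum is at East with total 1401 blocks.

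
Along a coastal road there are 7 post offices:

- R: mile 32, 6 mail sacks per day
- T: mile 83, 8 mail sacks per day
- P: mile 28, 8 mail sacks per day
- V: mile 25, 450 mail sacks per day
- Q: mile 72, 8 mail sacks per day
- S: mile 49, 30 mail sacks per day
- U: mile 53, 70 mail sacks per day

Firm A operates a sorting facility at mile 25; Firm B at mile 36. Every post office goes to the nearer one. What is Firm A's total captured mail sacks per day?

458

The indifferent point is the midpoint (25+36)/2 = 30.5; post offices left of it (closer to Firm A at 25) go to Firm A, those right go to Firm B.
  V at 25 (w=450) → Firm A
  P at 28 (w=8) → Firm A
  R at 32 (w=6) → Firm B
  S at 49 (w=30) → Firm B
  U at 53 (w=70) → Firm B
  Q at 72 (w=8) → Firm B
  T at 83 (w=8) → Firm B
Firm A captures 458; Firm B captures 122.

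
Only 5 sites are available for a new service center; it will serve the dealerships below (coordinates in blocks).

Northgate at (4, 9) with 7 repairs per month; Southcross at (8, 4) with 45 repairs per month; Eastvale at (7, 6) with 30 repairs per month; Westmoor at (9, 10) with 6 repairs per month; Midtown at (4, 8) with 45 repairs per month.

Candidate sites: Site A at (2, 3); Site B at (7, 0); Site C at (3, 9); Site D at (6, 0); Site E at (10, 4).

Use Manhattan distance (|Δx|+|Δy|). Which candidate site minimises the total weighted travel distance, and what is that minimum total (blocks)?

Site C, total 799 blocks

Total weighted distance at each candidate:
  Site A (2, 3): total = 1010
  Site B (7, 0): total = 1056
  Site C (3, 9): total = 799
  Site D (6, 0): total = 1085
  Site E (10, 4): total = 809
Minimum is at Site C with total 799 blocks.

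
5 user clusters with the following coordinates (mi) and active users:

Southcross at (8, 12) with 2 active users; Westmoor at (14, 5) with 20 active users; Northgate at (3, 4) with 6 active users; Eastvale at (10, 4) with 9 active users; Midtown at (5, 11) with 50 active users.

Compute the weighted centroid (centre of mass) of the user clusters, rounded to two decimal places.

(7.52, 8.44)

The minimiser of Σwᵢ‖p−pᵢ‖² is the weighted centroid p* = (Σwᵢpᵢ)/(Σwᵢ).
Σwᵢ = 87.
Σwᵢxᵢ = 2·8 + 20·14 + 6·3 + 9·10 + 50·5 = 654.
Σwᵢyᵢ = 2·12 + 20·5 + 6·4 + 9·4 + 50·11 = 734.
x* = 654/87 = 7.52, y* = 734/87 = 8.44.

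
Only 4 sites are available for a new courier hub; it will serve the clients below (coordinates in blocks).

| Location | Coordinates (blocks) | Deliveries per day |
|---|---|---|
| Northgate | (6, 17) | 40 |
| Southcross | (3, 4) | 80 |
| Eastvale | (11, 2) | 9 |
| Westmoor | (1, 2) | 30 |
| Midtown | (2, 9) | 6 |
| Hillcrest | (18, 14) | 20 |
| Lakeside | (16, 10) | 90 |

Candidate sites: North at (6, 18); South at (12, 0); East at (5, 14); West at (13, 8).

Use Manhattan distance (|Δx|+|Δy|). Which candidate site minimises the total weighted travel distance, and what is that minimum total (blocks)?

Total weighted distance at each candidate:
  North (6, 18): total = 4237
  South (12, 0): total = 4151
  East (5, 14): total = 3420
  West (13, 8): total = 3114
Minimum is at West with total 3114 blocks.

West, total 3114 blocks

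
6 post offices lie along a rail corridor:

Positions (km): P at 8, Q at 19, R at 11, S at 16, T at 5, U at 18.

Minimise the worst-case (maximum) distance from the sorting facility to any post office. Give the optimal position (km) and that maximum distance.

The 1-center on a line is the midpoint of the two extreme points: leftmost at 5, rightmost at 19.
Optimal location = (5 + 19)/2 = 12; maximum distance = (19 − 5)/2 = 7.

location 12, max distance 7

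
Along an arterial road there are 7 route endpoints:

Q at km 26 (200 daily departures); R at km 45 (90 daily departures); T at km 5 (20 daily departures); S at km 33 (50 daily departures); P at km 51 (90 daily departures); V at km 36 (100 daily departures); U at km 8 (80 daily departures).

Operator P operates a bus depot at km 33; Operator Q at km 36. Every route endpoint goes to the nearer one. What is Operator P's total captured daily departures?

The indifferent point is the midpoint (33+36)/2 = 34.5; route endpoints left of it (closer to Operator P at 33) go to Operator P, those right go to Operator Q.
  T at 5 (w=20) → Operator P
  U at 8 (w=80) → Operator P
  Q at 26 (w=200) → Operator P
  S at 33 (w=50) → Operator P
  V at 36 (w=100) → Operator Q
  R at 45 (w=90) → Operator Q
  P at 51 (w=90) → Operator Q
Operator P captures 350; Operator Q captures 280.

350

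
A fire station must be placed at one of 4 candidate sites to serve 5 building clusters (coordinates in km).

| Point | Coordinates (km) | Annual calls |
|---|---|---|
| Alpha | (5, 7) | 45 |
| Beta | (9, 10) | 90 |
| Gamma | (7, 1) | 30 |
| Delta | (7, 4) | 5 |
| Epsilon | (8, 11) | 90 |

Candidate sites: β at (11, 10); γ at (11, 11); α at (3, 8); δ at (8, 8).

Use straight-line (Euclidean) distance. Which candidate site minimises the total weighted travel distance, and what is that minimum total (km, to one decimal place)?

Total weighted distance at each candidate:
  β (11, 10): total = 1098.0
  γ (11, 11): total = 1159.2
  α (3, 8): total = 1464.8
  δ (8, 8): total = 846.3
Minimum is at δ with total 846.3 km.

δ, total 846.3 km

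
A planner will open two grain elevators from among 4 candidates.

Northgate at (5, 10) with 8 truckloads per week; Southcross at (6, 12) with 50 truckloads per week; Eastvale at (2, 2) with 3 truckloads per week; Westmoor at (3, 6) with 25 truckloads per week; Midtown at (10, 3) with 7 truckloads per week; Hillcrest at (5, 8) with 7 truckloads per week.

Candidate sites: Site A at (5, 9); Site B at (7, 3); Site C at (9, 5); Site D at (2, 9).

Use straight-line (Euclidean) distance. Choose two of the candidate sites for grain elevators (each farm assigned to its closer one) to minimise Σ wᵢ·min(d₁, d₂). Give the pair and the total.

{Site A, Site B}, total 299.5

Evaluate every pair (each demand assigned to the nearer of the two):
  {Site A, Site B}: total = 299.5
  {Site A, Site C}: total = 301.8
  {Site A, Site D}: total = 327.8
  {Site B, Site D}: total = 412.8
  {Site C, Site D}: total = 413.1
  {Site B, Site C}: total = 623.0
Best pair: {Site A, Site B} with total 299.5.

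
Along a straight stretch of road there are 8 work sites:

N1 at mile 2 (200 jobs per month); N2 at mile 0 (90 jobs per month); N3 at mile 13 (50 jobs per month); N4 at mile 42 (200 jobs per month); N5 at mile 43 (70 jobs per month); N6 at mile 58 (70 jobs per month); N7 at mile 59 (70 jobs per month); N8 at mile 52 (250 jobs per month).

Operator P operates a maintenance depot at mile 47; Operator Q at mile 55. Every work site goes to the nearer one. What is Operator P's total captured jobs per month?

610

The indifferent point is the midpoint (47+55)/2 = 51; work sites left of it (closer to Operator P at 47) go to Operator P, those right go to Operator Q.
  N2 at 0 (w=90) → Operator P
  N1 at 2 (w=200) → Operator P
  N3 at 13 (w=50) → Operator P
  N4 at 42 (w=200) → Operator P
  N5 at 43 (w=70) → Operator P
  N8 at 52 (w=250) → Operator Q
  N6 at 58 (w=70) → Operator Q
  N7 at 59 (w=70) → Operator Q
Operator P captures 610; Operator Q captures 390.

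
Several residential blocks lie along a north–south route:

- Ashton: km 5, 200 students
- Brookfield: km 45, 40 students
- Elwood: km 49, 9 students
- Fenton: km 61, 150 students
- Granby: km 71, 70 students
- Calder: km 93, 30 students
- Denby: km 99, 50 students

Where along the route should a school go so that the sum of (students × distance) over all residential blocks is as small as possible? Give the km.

For a sum of weighted absolute distances on a line, the optimum is the weighted median (not the mean). Total weight W = 549; half-weight = 274.5.
Sort by position and accumulate weight:
  km 5 (Ashton, w=200) → cum 200
  km 45 (Brookfield, w=40) → cum 240
  km 49 (Elwood, w=9) → cum 249
  km 61 (Fenton, w=150) → cum 399  ≥ 274.5 → median here
  km 71 (Granby, w=70) → cum 469
  km 93 (Calder, w=30) → cum 499
  km 99 (Denby, w=50) → cum 549
Optimal location: km 61.

x = 61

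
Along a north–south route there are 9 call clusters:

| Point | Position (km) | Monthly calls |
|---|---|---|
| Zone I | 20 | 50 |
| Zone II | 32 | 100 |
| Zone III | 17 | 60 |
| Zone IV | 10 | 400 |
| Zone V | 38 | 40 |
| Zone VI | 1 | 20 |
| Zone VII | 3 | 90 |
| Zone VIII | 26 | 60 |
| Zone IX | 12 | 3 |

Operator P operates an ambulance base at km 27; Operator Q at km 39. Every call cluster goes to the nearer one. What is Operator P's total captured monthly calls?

783

The indifferent point is the midpoint (27+39)/2 = 33; call clusters left of it (closer to Operator P at 27) go to Operator P, those right go to Operator Q.
  Zone VI at 1 (w=20) → Operator P
  Zone VII at 3 (w=90) → Operator P
  Zone IV at 10 (w=400) → Operator P
  Zone IX at 12 (w=3) → Operator P
  Zone III at 17 (w=60) → Operator P
  Zone I at 20 (w=50) → Operator P
  Zone VIII at 26 (w=60) → Operator P
  Zone II at 32 (w=100) → Operator P
  Zone V at 38 (w=40) → Operator Q
Operator P captures 783; Operator Q captures 40.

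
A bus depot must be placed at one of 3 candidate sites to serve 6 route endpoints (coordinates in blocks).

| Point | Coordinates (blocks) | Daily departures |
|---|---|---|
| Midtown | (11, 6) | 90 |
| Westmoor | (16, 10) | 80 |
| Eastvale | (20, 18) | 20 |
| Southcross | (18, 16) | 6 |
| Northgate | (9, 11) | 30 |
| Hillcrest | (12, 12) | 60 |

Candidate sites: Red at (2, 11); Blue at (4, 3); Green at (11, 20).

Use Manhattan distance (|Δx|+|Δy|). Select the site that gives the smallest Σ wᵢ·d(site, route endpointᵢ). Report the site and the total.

Total weighted distance at each candidate:
  Red (2, 11): total = 3956
  Blue (4, 3): total = 4612
  Green (11, 20): total = 3616
Minimum is at Green with total 3616 blocks.

Green, total 3616 blocks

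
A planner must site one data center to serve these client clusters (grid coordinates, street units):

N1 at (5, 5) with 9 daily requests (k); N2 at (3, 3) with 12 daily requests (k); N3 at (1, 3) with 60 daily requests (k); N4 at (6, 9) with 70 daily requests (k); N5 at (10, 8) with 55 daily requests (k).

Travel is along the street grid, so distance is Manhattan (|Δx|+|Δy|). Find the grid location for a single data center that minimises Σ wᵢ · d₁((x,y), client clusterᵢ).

Manhattan distance separates: Σwᵢ(|x−xᵢ|+|y−yᵢ|) = Σwᵢ|x−xᵢ| + Σwᵢ|y−yᵢ|, so x and y are optimised independently as 1-D weighted medians.
Total weight W = 206; half = 103.
x-coordinate, sorted with cumulative weight:
  x=1 (N3, w=60) cum 60
  x=3 (N2, w=12) cum 72
  x=5 (N1, w=9) cum 81
  x=6 (N4, w=70) cum 151  ← median
  x=10 (N5, w=55) cum 206
⇒ x* = 6
y-coordinate, sorted with cumulative weight:
  y=3 (N2, w=12) cum 12
  y=3 (N3, w=60) cum 72
  y=5 (N1, w=9) cum 81
  y=8 (N5, w=55) cum 136  ← median
  y=9 (N4, w=70) cum 206
⇒ y* = 8

(6, 8)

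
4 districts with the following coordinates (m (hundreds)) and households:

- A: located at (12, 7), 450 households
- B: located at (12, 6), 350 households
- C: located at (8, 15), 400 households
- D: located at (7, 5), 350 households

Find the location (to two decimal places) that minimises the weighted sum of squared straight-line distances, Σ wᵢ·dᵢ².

The minimiser of Σwᵢ‖p−pᵢ‖² is the weighted centroid p* = (Σwᵢpᵢ)/(Σwᵢ).
Σwᵢ = 1550.
Σwᵢxᵢ = 450·12 + 350·12 + 400·8 + 350·7 = 15250.
Σwᵢyᵢ = 450·7 + 350·6 + 400·15 + 350·5 = 13000.
x* = 15250/1550 = 9.84, y* = 13000/1550 = 8.39.

(9.84, 8.39)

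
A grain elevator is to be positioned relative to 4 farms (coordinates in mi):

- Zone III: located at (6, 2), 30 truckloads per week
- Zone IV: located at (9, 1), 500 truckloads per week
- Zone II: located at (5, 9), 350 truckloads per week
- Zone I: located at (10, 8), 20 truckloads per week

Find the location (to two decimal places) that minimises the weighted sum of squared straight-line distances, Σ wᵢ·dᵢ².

(7.37, 4.30)

The minimiser of Σwᵢ‖p−pᵢ‖² is the weighted centroid p* = (Σwᵢpᵢ)/(Σwᵢ).
Σwᵢ = 900.
Σwᵢxᵢ = 30·6 + 500·9 + 350·5 + 20·10 = 6630.
Σwᵢyᵢ = 30·2 + 500·1 + 350·9 + 20·8 = 3870.
x* = 6630/900 = 7.37, y* = 3870/900 = 4.30.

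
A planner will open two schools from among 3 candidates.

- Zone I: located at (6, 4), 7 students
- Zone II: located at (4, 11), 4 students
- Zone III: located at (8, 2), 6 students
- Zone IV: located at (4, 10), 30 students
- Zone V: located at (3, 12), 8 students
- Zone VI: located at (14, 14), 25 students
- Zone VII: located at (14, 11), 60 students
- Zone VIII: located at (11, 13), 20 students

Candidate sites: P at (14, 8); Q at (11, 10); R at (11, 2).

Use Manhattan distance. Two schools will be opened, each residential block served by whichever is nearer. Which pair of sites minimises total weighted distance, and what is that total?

{P, Q}, total 855

Evaluate every pair (each demand assigned to the nearer of the two):
  {P, Q}: total = 855
  {Q, R}: total = 864
  {P, R}: total = 1089
Best pair: {P, Q} with total 855.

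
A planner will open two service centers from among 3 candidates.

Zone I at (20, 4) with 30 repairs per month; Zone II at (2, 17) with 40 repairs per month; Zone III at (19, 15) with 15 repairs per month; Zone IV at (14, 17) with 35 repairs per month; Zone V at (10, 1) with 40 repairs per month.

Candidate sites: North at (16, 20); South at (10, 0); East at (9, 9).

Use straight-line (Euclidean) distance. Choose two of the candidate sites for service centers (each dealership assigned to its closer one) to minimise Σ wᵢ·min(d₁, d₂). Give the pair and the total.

Evaluate every pair (each demand assigned to the nearer of the two):
  {North, South}: total = 1149.5
  {South, East}: total = 1293.4
  {North, East}: total = 1323.8
Best pair: {North, South} with total 1149.5.

{North, South}, total 1149.5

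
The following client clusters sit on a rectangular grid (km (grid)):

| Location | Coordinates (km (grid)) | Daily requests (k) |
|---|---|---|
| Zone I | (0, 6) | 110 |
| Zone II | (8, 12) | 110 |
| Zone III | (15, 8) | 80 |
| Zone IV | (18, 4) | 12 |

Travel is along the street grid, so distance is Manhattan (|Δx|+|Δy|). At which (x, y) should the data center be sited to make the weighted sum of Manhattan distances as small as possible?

Manhattan distance separates: Σwᵢ(|x−xᵢ|+|y−yᵢ|) = Σwᵢ|x−xᵢ| + Σwᵢ|y−yᵢ|, so x and y are optimised independently as 1-D weighted medians.
Total weight W = 312; half = 156.
x-coordinate, sorted with cumulative weight:
  x=0 (Zone I, w=110) cum 110
  x=8 (Zone II, w=110) cum 220  ← median
  x=15 (Zone III, w=80) cum 300
  x=18 (Zone IV, w=12) cum 312
⇒ x* = 8
y-coordinate, sorted with cumulative weight:
  y=4 (Zone IV, w=12) cum 12
  y=6 (Zone I, w=110) cum 122
  y=8 (Zone III, w=80) cum 202  ← median
  y=12 (Zone II, w=110) cum 312
⇒ y* = 8

(8, 8)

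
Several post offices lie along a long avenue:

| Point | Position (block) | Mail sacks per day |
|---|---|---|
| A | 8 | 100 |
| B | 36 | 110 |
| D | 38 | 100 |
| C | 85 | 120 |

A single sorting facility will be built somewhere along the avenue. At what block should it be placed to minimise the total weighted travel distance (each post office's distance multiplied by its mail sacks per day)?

For a sum of weighted absolute distances on a line, the optimum is the weighted median (not the mean). Total weight W = 430; half-weight = 215.
Sort by position and accumulate weight:
  block 8 (A, w=100) → cum 100
  block 36 (B, w=110) → cum 210
  block 38 (D, w=100) → cum 310  ≥ 215 → median here
  block 85 (C, w=120) → cum 430
Optimal location: block 38.

x = 38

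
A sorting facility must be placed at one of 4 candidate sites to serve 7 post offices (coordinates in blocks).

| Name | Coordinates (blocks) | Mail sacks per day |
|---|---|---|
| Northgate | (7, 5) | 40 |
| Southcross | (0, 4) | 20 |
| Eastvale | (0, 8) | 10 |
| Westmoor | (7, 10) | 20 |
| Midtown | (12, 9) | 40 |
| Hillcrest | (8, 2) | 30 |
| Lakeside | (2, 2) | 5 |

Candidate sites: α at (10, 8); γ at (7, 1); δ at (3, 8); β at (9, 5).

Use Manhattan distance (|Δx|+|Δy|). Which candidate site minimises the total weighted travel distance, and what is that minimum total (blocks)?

Total weighted distance at each candidate:
  α (10, 8): total = 1150
  γ (7, 1): total = 1290
  δ (3, 8): total = 1335
  β (9, 5): total = 990
Minimum is at β with total 990 blocks.

β, total 990 blocks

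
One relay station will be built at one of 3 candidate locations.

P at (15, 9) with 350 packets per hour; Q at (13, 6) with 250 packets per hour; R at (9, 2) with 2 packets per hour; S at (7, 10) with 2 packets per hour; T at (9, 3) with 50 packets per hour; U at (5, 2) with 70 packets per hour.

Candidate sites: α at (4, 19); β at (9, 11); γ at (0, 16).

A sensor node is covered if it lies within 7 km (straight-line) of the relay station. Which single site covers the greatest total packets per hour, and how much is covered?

Coverage radius r = 7 km; a point is covered iff (Δx)²+(Δy)² ≤ 7² = 49.
  α (4, 19): covers {none} → 0
  β (9, 11): covers {P, Q, S} → 602
  γ (0, 16): covers {none} → 0
Maximum coverage at β: 602 packets per hour.

β, covering 602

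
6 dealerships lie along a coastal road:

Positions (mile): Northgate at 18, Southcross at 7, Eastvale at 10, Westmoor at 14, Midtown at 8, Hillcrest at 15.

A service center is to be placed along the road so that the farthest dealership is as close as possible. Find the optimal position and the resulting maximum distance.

location 12.5, max distance 5.5

The 1-center on a line is the midpoint of the two extreme points: leftmost at 7, rightmost at 18.
Optimal location = (7 + 18)/2 = 12.5; maximum distance = (18 − 7)/2 = 5.5.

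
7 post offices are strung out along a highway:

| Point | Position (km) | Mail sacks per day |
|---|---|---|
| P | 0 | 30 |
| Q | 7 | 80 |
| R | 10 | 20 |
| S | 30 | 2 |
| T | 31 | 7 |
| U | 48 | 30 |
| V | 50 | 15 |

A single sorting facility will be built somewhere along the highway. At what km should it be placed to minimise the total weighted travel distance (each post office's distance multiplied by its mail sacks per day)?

For a sum of weighted absolute distances on a line, the optimum is the weighted median (not the mean). Total weight W = 184; half-weight = 92.
Sort by position and accumulate weight:
  km 0 (P, w=30) → cum 30
  km 7 (Q, w=80) → cum 110  ≥ 92 → median here
  km 10 (R, w=20) → cum 130
  km 30 (S, w=2) → cum 132
  km 31 (T, w=7) → cum 139
  km 48 (U, w=30) → cum 169
  km 50 (V, w=15) → cum 184
Optimal location: km 7.

x = 7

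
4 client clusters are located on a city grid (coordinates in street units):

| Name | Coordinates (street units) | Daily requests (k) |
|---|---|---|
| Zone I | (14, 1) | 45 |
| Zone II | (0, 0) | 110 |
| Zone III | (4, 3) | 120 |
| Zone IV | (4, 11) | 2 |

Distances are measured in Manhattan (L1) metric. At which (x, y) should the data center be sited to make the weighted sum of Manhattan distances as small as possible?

(4, 1)

Manhattan distance separates: Σwᵢ(|x−xᵢ|+|y−yᵢ|) = Σwᵢ|x−xᵢ| + Σwᵢ|y−yᵢ|, so x and y are optimised independently as 1-D weighted medians.
Total weight W = 277; half = 138.5.
x-coordinate, sorted with cumulative weight:
  x=0 (Zone II, w=110) cum 110
  x=4 (Zone III, w=120) cum 230  ← median
  x=4 (Zone IV, w=2) cum 232
  x=14 (Zone I, w=45) cum 277
⇒ x* = 4
y-coordinate, sorted with cumulative weight:
  y=0 (Zone II, w=110) cum 110
  y=1 (Zone I, w=45) cum 155  ← median
  y=3 (Zone III, w=120) cum 275
  y=11 (Zone IV, w=2) cum 277
⇒ y* = 1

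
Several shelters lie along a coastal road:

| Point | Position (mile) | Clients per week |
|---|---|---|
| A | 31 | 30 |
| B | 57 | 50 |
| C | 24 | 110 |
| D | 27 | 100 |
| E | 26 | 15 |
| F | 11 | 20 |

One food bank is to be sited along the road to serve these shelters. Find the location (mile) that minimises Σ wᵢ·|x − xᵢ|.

x = 27

For a sum of weighted absolute distances on a line, the optimum is the weighted median (not the mean). Total weight W = 325; half-weight = 162.5.
Sort by position and accumulate weight:
  mile 11 (F, w=20) → cum 20
  mile 24 (C, w=110) → cum 130
  mile 26 (E, w=15) → cum 145
  mile 27 (D, w=100) → cum 245  ≥ 162.5 → median here
  mile 31 (A, w=30) → cum 275
  mile 57 (B, w=50) → cum 325
Optimal location: mile 27.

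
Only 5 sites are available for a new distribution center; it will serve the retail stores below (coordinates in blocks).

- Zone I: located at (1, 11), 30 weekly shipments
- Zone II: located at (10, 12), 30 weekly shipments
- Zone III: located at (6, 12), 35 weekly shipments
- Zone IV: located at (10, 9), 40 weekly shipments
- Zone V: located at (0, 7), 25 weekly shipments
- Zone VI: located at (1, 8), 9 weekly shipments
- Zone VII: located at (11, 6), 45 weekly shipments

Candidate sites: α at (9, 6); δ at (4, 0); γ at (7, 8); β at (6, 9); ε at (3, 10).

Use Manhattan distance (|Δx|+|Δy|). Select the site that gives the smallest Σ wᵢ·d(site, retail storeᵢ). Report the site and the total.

Total weighted distance at each candidate:
  α (9, 6): total = 1505
  δ (4, 0): total = 3009
  γ (7, 8): total = 1339
  β (6, 9): total = 1299
  ε (3, 10): total = 1581
Minimum is at β with total 1299 blocks.

β, total 1299 blocks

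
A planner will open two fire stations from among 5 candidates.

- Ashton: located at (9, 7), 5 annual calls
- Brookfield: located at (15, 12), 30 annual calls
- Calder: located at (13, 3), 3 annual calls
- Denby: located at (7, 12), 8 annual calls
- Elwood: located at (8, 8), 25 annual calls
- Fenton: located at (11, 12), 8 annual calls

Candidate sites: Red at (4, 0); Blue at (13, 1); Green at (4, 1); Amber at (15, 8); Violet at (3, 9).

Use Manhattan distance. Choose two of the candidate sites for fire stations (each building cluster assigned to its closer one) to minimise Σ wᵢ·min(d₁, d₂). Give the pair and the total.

Evaluate every pair (each demand assigned to the nearer of the two):
  {Amber, Violet}: total = 446
  {Blue, Amber}: total = 496
  {Red, Amber}: total = 511
  {Green, Amber}: total = 511
  {Blue, Violet}: total = 730
  {Green, Violet}: total = 817
  {Red, Violet}: total = 820
  {Blue, Green}: total = 937
  {Red, Blue}: total = 970
  {Red, Green}: total = 1279
Best pair: {Amber, Violet} with total 446.

{Amber, Violet}, total 446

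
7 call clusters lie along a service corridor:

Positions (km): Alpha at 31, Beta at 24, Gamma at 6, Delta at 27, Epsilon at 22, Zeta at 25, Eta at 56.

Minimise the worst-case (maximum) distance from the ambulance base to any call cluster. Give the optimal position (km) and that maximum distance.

location 31, max distance 25

The 1-center on a line is the midpoint of the two extreme points: leftmost at 6, rightmost at 56.
Optimal location = (6 + 56)/2 = 31; maximum distance = (56 − 6)/2 = 25.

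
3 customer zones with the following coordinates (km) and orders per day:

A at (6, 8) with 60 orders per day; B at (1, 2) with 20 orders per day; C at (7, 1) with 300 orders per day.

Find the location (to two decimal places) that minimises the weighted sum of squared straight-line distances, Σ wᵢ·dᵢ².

(6.53, 2.16)

The minimiser of Σwᵢ‖p−pᵢ‖² is the weighted centroid p* = (Σwᵢpᵢ)/(Σwᵢ).
Σwᵢ = 380.
Σwᵢxᵢ = 60·6 + 20·1 + 300·7 = 2480.
Σwᵢyᵢ = 60·8 + 20·2 + 300·1 = 820.
x* = 2480/380 = 6.53, y* = 820/380 = 2.16.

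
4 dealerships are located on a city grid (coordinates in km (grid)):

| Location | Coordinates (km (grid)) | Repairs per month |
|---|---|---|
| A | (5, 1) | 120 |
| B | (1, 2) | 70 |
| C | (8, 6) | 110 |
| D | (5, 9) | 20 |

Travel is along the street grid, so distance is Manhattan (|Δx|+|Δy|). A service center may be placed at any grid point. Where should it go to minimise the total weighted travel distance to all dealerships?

(5, 2)

Manhattan distance separates: Σwᵢ(|x−xᵢ|+|y−yᵢ|) = Σwᵢ|x−xᵢ| + Σwᵢ|y−yᵢ|, so x and y are optimised independently as 1-D weighted medians.
Total weight W = 320; half = 160.
x-coordinate, sorted with cumulative weight:
  x=1 (B, w=70) cum 70
  x=5 (A, w=120) cum 190  ← median
  x=5 (D, w=20) cum 210
  x=8 (C, w=110) cum 320
⇒ x* = 5
y-coordinate, sorted with cumulative weight:
  y=1 (A, w=120) cum 120
  y=2 (B, w=70) cum 190  ← median
  y=6 (C, w=110) cum 300
  y=9 (D, w=20) cum 320
⇒ y* = 2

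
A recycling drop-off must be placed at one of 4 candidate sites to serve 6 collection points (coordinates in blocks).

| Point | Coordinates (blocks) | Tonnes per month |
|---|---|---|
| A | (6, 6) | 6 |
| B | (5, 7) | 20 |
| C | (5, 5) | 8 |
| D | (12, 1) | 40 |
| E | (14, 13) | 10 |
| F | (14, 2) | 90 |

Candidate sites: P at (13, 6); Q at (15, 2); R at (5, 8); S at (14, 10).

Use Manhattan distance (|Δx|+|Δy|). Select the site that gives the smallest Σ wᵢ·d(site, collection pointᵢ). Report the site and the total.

Q, total 852 blocks

Total weighted distance at each candidate:
  P (13, 6): total = 1064
  Q (15, 2): total = 852
  R (5, 8): total = 2112
  S (14, 10): total = 1614
Minimum is at Q with total 852 blocks.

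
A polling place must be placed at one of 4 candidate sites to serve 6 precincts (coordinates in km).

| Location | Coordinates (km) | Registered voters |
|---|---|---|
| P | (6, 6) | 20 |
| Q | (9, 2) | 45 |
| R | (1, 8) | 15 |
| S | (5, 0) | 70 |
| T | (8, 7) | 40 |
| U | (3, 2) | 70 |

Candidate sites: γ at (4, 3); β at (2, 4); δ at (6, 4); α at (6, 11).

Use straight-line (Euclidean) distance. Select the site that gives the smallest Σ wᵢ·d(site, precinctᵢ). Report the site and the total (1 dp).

Total weighted distance at each candidate:
  γ (4, 3): total = 935.7
  β (2, 4): total = 1253.7
  δ (6, 4): total = 983.5
  α (6, 11): total = 2230.5
Minimum is at γ with total 935.7 km.

γ, total 935.7 km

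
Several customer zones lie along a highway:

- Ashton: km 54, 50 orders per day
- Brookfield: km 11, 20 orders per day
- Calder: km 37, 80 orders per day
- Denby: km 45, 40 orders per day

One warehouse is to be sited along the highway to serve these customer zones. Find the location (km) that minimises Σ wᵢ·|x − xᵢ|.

x = 37

For a sum of weighted absolute distances on a line, the optimum is the weighted median (not the mean). Total weight W = 190; half-weight = 95.
Sort by position and accumulate weight:
  km 11 (Brookfield, w=20) → cum 20
  km 37 (Calder, w=80) → cum 100  ≥ 95 → median here
  km 45 (Denby, w=40) → cum 140
  km 54 (Ashton, w=50) → cum 190
Optimal location: km 37.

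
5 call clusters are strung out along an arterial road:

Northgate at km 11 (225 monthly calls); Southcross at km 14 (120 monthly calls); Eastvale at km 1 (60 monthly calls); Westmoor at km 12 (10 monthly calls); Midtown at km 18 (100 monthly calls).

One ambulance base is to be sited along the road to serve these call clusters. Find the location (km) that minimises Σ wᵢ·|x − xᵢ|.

For a sum of weighted absolute distances on a line, the optimum is the weighted median (not the mean). Total weight W = 515; half-weight = 257.5.
Sort by position and accumulate weight:
  km 1 (Eastvale, w=60) → cum 60
  km 11 (Northgate, w=225) → cum 285  ≥ 257.5 → median here
  km 12 (Westmoor, w=10) → cum 295
  km 14 (Southcross, w=120) → cum 415
  km 18 (Midtown, w=100) → cum 515
Optimal location: km 11.

x = 11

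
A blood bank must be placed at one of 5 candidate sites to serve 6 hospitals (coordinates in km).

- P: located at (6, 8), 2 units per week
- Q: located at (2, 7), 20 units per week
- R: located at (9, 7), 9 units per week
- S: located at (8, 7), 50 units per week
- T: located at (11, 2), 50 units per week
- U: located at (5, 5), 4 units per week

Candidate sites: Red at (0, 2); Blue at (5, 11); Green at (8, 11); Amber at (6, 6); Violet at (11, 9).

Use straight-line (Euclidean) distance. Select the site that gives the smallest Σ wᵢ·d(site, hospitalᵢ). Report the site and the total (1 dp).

Total weighted distance at each candidate:
  Red (0, 2): total = 1262.4
  Blue (5, 11): total = 972.1
  Green (8, 11): total = 889.7
  Amber (6, 6): total = 552.5
  Violet (11, 9): total = 779.2
Minimum is at Amber with total 552.5 km.

Amber, total 552.5 km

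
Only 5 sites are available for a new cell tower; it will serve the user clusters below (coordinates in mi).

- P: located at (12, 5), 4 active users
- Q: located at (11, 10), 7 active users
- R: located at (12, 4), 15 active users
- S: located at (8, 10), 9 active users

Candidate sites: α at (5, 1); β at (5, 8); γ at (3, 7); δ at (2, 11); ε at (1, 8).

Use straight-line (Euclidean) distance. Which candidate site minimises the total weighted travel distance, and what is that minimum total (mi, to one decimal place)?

β, total 228.1 mi

Total weighted distance at each candidate:
  α (5, 1): total = 307.6
  β (5, 8): total = 228.1
  γ (3, 7): total = 291.5
  δ (2, 11): total = 347.9
  ε (1, 8): total = 358.1
Minimum is at β with total 228.1 mi.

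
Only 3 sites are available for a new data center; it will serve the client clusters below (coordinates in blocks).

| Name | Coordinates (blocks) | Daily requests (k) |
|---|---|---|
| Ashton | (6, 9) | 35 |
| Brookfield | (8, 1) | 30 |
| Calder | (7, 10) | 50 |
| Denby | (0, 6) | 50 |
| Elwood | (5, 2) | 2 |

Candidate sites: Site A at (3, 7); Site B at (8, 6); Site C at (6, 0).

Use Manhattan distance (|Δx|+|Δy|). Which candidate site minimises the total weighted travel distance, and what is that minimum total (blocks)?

Site B, total 989 blocks

Total weighted distance at each candidate:
  Site A (3, 7): total = 1069
  Site B (8, 6): total = 989
  Site C (6, 0): total = 1561
Minimum is at Site B with total 989 blocks.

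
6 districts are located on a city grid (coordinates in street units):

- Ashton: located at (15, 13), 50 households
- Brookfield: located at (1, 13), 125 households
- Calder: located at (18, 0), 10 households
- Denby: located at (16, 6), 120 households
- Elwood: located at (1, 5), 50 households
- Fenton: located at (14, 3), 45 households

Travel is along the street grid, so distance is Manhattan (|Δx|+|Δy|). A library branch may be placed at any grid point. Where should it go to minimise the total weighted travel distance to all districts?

(14, 6)

Manhattan distance separates: Σwᵢ(|x−xᵢ|+|y−yᵢ|) = Σwᵢ|x−xᵢ| + Σwᵢ|y−yᵢ|, so x and y are optimised independently as 1-D weighted medians.
Total weight W = 400; half = 200.
x-coordinate, sorted with cumulative weight:
  x=1 (Brookfield, w=125) cum 125
  x=1 (Elwood, w=50) cum 175
  x=14 (Fenton, w=45) cum 220  ← median
  x=15 (Ashton, w=50) cum 270
  x=16 (Denby, w=120) cum 390
  x=18 (Calder, w=10) cum 400
⇒ x* = 14
y-coordinate, sorted with cumulative weight:
  y=0 (Calder, w=10) cum 10
  y=3 (Fenton, w=45) cum 55
  y=5 (Elwood, w=50) cum 105
  y=6 (Denby, w=120) cum 225  ← median
  y=13 (Ashton, w=50) cum 275
  y=13 (Brookfield, w=125) cum 400
⇒ y* = 6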